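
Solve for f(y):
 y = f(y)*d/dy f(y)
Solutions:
 f(y) = -sqrt(C1 + y^2)
 f(y) = sqrt(C1 + y^2)


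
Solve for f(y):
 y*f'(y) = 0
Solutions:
 f(y) = C1


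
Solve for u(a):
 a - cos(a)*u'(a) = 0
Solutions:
 u(a) = C1 + Integral(a/cos(a), a)


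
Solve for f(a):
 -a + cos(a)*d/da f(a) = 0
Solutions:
 f(a) = C1 + Integral(a/cos(a), a)


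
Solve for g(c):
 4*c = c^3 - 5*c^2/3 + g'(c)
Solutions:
 g(c) = C1 - c^4/4 + 5*c^3/9 + 2*c^2


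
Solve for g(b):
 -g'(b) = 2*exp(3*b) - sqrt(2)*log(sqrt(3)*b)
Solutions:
 g(b) = C1 + sqrt(2)*b*log(b) + sqrt(2)*b*(-1 + log(3)/2) - 2*exp(3*b)/3


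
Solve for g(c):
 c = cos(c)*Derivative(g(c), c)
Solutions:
 g(c) = C1 + Integral(c/cos(c), c)


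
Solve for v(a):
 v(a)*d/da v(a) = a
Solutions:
 v(a) = -sqrt(C1 + a^2)
 v(a) = sqrt(C1 + a^2)


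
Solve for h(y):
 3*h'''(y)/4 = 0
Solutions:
 h(y) = C1 + C2*y + C3*y^2


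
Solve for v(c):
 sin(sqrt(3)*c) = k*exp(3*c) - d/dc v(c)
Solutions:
 v(c) = C1 + k*exp(3*c)/3 + sqrt(3)*cos(sqrt(3)*c)/3


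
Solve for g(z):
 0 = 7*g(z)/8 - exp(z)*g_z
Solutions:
 g(z) = C1*exp(-7*exp(-z)/8)


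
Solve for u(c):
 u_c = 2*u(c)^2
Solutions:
 u(c) = -1/(C1 + 2*c)


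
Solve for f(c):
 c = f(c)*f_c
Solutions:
 f(c) = -sqrt(C1 + c^2)
 f(c) = sqrt(C1 + c^2)


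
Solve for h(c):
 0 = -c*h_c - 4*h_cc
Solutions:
 h(c) = C1 + C2*erf(sqrt(2)*c/4)


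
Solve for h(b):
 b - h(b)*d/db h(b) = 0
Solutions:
 h(b) = -sqrt(C1 + b^2)
 h(b) = sqrt(C1 + b^2)


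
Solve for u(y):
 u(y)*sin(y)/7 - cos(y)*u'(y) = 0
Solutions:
 u(y) = C1/cos(y)^(1/7)


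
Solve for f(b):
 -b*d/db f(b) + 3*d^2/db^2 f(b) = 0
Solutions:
 f(b) = C1 + C2*erfi(sqrt(6)*b/6)


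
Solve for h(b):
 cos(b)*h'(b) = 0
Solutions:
 h(b) = C1


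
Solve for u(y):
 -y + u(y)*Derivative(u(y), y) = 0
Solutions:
 u(y) = -sqrt(C1 + y^2)
 u(y) = sqrt(C1 + y^2)


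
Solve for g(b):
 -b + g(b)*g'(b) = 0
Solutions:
 g(b) = -sqrt(C1 + b^2)
 g(b) = sqrt(C1 + b^2)


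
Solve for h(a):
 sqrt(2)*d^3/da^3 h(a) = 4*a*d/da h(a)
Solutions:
 h(a) = C1 + Integral(C2*airyai(sqrt(2)*a) + C3*airybi(sqrt(2)*a), a)


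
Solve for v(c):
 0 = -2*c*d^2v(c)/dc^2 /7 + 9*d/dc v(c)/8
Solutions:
 v(c) = C1 + C2*c^(79/16)


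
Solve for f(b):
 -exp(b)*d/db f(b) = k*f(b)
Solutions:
 f(b) = C1*exp(k*exp(-b))


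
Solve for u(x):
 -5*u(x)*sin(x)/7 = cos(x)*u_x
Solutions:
 u(x) = C1*cos(x)^(5/7)


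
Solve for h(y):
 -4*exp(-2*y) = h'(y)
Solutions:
 h(y) = C1 + 2*exp(-2*y)


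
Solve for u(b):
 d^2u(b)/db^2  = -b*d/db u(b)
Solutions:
 u(b) = C1 + C2*erf(sqrt(2)*b/2)


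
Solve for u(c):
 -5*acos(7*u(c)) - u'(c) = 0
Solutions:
 Integral(1/acos(7*_y), (_y, u(c))) = C1 - 5*c


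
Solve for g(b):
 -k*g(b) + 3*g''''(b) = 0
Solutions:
 g(b) = C1*exp(-3^(3/4)*b*k^(1/4)/3) + C2*exp(3^(3/4)*b*k^(1/4)/3) + C3*exp(-3^(3/4)*I*b*k^(1/4)/3) + C4*exp(3^(3/4)*I*b*k^(1/4)/3)


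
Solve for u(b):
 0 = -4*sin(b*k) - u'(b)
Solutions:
 u(b) = C1 + 4*cos(b*k)/k


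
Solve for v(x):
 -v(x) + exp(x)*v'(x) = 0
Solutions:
 v(x) = C1*exp(-exp(-x))


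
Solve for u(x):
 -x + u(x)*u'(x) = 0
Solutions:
 u(x) = -sqrt(C1 + x^2)
 u(x) = sqrt(C1 + x^2)


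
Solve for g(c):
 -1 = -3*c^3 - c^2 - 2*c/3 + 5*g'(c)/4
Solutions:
 g(c) = C1 + 3*c^4/5 + 4*c^3/15 + 4*c^2/15 - 4*c/5


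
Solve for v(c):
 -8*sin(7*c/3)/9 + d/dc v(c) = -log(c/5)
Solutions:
 v(c) = C1 - c*log(c) + c + c*log(5) - 8*cos(7*c/3)/21


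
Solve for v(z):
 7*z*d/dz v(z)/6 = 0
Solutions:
 v(z) = C1


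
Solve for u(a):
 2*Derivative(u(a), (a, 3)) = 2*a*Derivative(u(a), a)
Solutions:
 u(a) = C1 + Integral(C2*airyai(a) + C3*airybi(a), a)


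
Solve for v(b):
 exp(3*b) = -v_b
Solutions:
 v(b) = C1 - exp(3*b)/3


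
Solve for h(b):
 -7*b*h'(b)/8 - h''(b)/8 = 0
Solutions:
 h(b) = C1 + C2*erf(sqrt(14)*b/2)


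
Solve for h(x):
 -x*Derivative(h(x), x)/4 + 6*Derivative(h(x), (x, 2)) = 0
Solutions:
 h(x) = C1 + C2*erfi(sqrt(3)*x/12)


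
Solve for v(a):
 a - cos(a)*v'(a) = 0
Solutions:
 v(a) = C1 + Integral(a/cos(a), a)


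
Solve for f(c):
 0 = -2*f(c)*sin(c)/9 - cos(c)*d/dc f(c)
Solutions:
 f(c) = C1*cos(c)^(2/9)


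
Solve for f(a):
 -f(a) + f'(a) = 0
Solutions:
 f(a) = C1*exp(a)


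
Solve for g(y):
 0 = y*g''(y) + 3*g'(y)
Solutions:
 g(y) = C1 + C2/y^2


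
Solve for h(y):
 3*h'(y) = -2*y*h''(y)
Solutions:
 h(y) = C1 + C2/sqrt(y)


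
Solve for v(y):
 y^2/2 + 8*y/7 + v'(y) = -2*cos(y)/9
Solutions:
 v(y) = C1 - y^3/6 - 4*y^2/7 - 2*sin(y)/9


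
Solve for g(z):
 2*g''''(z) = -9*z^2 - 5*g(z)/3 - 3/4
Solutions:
 g(z) = -27*z^2/5 + (C1*sin(10^(1/4)*3^(3/4)*z/6) + C2*cos(10^(1/4)*3^(3/4)*z/6))*exp(-10^(1/4)*3^(3/4)*z/6) + (C3*sin(10^(1/4)*3^(3/4)*z/6) + C4*cos(10^(1/4)*3^(3/4)*z/6))*exp(10^(1/4)*3^(3/4)*z/6) - 9/20


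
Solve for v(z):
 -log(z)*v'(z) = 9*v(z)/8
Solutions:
 v(z) = C1*exp(-9*li(z)/8)


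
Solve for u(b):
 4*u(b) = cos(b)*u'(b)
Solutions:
 u(b) = C1*(sin(b)^2 + 2*sin(b) + 1)/(sin(b)^2 - 2*sin(b) + 1)


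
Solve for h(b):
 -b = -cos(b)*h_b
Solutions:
 h(b) = C1 + Integral(b/cos(b), b)


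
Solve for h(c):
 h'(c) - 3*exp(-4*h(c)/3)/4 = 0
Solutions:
 h(c) = 3*log(-I*(C1 + c)^(1/4))
 h(c) = 3*log(I*(C1 + c)^(1/4))
 h(c) = 3*log(-(C1 + c)^(1/4))
 h(c) = 3*log(C1 + c)/4


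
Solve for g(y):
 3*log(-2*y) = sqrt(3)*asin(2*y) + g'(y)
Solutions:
 g(y) = C1 + 3*y*log(-y) - 3*y + 3*y*log(2) - sqrt(3)*(y*asin(2*y) + sqrt(1 - 4*y^2)/2)


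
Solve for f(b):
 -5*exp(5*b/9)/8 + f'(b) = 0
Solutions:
 f(b) = C1 + 9*exp(5*b/9)/8


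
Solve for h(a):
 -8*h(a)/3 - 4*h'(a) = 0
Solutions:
 h(a) = C1*exp(-2*a/3)


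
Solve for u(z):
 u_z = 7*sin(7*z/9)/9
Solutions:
 u(z) = C1 - cos(7*z/9)


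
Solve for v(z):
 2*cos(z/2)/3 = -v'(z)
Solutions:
 v(z) = C1 - 4*sin(z/2)/3


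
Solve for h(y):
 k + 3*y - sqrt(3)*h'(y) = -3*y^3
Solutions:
 h(y) = C1 + sqrt(3)*k*y/3 + sqrt(3)*y^4/4 + sqrt(3)*y^2/2


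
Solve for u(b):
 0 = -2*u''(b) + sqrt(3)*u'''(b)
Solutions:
 u(b) = C1 + C2*b + C3*exp(2*sqrt(3)*b/3)


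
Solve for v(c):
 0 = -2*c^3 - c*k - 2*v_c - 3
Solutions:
 v(c) = C1 - c^4/4 - c^2*k/4 - 3*c/2


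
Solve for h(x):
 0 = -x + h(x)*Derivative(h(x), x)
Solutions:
 h(x) = -sqrt(C1 + x^2)
 h(x) = sqrt(C1 + x^2)


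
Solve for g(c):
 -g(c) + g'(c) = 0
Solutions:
 g(c) = C1*exp(c)


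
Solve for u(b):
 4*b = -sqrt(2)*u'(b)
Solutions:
 u(b) = C1 - sqrt(2)*b^2


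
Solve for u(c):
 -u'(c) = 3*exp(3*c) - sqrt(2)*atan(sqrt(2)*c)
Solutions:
 u(c) = C1 + sqrt(2)*(c*atan(sqrt(2)*c) - sqrt(2)*log(2*c^2 + 1)/4) - exp(3*c)


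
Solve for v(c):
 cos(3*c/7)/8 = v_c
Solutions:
 v(c) = C1 + 7*sin(3*c/7)/24


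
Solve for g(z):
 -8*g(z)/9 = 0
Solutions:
 g(z) = 0


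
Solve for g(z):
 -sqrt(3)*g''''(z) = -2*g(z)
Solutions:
 g(z) = C1*exp(-2^(1/4)*3^(7/8)*z/3) + C2*exp(2^(1/4)*3^(7/8)*z/3) + C3*sin(2^(1/4)*3^(7/8)*z/3) + C4*cos(2^(1/4)*3^(7/8)*z/3)


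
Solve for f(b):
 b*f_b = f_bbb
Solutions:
 f(b) = C1 + Integral(C2*airyai(b) + C3*airybi(b), b)


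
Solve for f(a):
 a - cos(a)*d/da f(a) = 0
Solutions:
 f(a) = C1 + Integral(a/cos(a), a)


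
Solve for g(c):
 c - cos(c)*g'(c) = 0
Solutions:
 g(c) = C1 + Integral(c/cos(c), c)


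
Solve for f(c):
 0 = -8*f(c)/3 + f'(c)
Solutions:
 f(c) = C1*exp(8*c/3)


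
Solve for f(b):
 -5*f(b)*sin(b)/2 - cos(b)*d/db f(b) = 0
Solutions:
 f(b) = C1*cos(b)^(5/2)


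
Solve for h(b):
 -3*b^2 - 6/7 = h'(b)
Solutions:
 h(b) = C1 - b^3 - 6*b/7


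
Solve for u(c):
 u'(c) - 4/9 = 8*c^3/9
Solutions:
 u(c) = C1 + 2*c^4/9 + 4*c/9


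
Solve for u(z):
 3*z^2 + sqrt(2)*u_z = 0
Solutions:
 u(z) = C1 - sqrt(2)*z^3/2


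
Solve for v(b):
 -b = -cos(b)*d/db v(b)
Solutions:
 v(b) = C1 + Integral(b/cos(b), b)


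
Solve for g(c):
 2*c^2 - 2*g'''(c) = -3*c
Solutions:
 g(c) = C1 + C2*c + C3*c^2 + c^5/60 + c^4/16


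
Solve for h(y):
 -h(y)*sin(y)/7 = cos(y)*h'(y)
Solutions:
 h(y) = C1*cos(y)^(1/7)


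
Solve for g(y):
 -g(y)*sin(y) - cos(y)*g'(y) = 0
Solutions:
 g(y) = C1*cos(y)


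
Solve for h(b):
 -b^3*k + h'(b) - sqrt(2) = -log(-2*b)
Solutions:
 h(b) = C1 + b^4*k/4 - b*log(-b) + b*(-log(2) + 1 + sqrt(2))


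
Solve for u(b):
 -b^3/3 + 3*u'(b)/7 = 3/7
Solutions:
 u(b) = C1 + 7*b^4/36 + b


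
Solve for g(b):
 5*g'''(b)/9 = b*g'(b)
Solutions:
 g(b) = C1 + Integral(C2*airyai(15^(2/3)*b/5) + C3*airybi(15^(2/3)*b/5), b)


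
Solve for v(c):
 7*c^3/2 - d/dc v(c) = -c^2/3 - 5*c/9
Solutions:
 v(c) = C1 + 7*c^4/8 + c^3/9 + 5*c^2/18


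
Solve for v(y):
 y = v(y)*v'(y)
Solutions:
 v(y) = -sqrt(C1 + y^2)
 v(y) = sqrt(C1 + y^2)


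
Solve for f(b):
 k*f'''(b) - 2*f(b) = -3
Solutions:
 f(b) = C1*exp(2^(1/3)*b*(1/k)^(1/3)) + C2*exp(2^(1/3)*b*(-1 + sqrt(3)*I)*(1/k)^(1/3)/2) + C3*exp(-2^(1/3)*b*(1 + sqrt(3)*I)*(1/k)^(1/3)/2) + 3/2


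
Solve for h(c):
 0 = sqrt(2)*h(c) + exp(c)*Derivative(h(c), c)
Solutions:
 h(c) = C1*exp(sqrt(2)*exp(-c))


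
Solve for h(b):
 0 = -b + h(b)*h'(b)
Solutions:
 h(b) = -sqrt(C1 + b^2)
 h(b) = sqrt(C1 + b^2)


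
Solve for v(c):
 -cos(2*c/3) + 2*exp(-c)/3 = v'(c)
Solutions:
 v(c) = C1 - 3*sin(2*c/3)/2 - 2*exp(-c)/3


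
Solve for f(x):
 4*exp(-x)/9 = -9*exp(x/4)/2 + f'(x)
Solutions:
 f(x) = C1 + 18*exp(x/4) - 4*exp(-x)/9


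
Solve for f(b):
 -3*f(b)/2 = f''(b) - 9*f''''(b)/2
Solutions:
 f(b) = C1*exp(-b*sqrt(1 + 2*sqrt(7))/3) + C2*exp(b*sqrt(1 + 2*sqrt(7))/3) + C3*sin(b*sqrt(-1 + 2*sqrt(7))/3) + C4*cos(b*sqrt(-1 + 2*sqrt(7))/3)


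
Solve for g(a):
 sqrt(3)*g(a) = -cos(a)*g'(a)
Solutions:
 g(a) = C1*(sin(a) - 1)^(sqrt(3)/2)/(sin(a) + 1)^(sqrt(3)/2)


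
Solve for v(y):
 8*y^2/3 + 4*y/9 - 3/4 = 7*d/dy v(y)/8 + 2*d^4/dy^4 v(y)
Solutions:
 v(y) = C1 + C4*exp(-2^(2/3)*7^(1/3)*y/4) + 64*y^3/63 + 16*y^2/63 - 6*y/7 + (C2*sin(2^(2/3)*sqrt(3)*7^(1/3)*y/8) + C3*cos(2^(2/3)*sqrt(3)*7^(1/3)*y/8))*exp(2^(2/3)*7^(1/3)*y/8)


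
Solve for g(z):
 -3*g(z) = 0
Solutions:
 g(z) = 0


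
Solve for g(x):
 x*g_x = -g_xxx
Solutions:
 g(x) = C1 + Integral(C2*airyai(-x) + C3*airybi(-x), x)


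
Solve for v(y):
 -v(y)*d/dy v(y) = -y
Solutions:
 v(y) = -sqrt(C1 + y^2)
 v(y) = sqrt(C1 + y^2)


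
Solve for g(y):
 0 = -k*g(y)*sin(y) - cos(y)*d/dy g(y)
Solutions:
 g(y) = C1*exp(k*log(cos(y)))


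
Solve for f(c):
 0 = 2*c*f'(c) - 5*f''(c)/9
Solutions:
 f(c) = C1 + C2*erfi(3*sqrt(5)*c/5)


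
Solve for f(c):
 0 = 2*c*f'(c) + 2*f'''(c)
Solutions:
 f(c) = C1 + Integral(C2*airyai(-c) + C3*airybi(-c), c)


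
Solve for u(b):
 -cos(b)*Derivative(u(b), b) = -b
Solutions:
 u(b) = C1 + Integral(b/cos(b), b)


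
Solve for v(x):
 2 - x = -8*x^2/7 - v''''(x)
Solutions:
 v(x) = C1 + C2*x + C3*x^2 + C4*x^3 - x^6/315 + x^5/120 - x^4/12


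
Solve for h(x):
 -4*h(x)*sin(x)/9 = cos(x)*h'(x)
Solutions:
 h(x) = C1*cos(x)^(4/9)


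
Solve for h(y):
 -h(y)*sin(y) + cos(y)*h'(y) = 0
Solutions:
 h(y) = C1/cos(y)


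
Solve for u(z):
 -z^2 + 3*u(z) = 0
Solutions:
 u(z) = z^2/3


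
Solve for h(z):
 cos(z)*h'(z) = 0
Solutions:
 h(z) = C1


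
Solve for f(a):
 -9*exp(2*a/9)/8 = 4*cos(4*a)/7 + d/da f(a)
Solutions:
 f(a) = C1 - 81*exp(2*a/9)/16 - sin(4*a)/7


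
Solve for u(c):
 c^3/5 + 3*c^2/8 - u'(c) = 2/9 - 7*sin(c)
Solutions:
 u(c) = C1 + c^4/20 + c^3/8 - 2*c/9 - 7*cos(c)


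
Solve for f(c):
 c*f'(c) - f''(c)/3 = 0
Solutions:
 f(c) = C1 + C2*erfi(sqrt(6)*c/2)


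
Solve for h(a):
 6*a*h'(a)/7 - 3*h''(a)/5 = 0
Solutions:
 h(a) = C1 + C2*erfi(sqrt(35)*a/7)


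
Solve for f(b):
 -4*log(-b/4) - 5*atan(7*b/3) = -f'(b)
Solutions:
 f(b) = C1 + 4*b*log(-b) + 5*b*atan(7*b/3) - 8*b*log(2) - 4*b - 15*log(49*b^2 + 9)/14


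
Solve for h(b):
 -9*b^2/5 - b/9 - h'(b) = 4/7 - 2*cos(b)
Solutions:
 h(b) = C1 - 3*b^3/5 - b^2/18 - 4*b/7 + 2*sin(b)


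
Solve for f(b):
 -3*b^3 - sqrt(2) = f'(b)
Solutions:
 f(b) = C1 - 3*b^4/4 - sqrt(2)*b


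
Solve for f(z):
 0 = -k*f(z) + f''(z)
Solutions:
 f(z) = C1*exp(-sqrt(k)*z) + C2*exp(sqrt(k)*z)


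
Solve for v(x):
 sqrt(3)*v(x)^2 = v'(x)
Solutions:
 v(x) = -1/(C1 + sqrt(3)*x)


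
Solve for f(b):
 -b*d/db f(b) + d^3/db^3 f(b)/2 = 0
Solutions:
 f(b) = C1 + Integral(C2*airyai(2^(1/3)*b) + C3*airybi(2^(1/3)*b), b)


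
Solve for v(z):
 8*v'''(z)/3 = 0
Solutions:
 v(z) = C1 + C2*z + C3*z^2


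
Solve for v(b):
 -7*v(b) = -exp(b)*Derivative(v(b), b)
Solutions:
 v(b) = C1*exp(-7*exp(-b))


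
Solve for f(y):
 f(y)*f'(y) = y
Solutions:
 f(y) = -sqrt(C1 + y^2)
 f(y) = sqrt(C1 + y^2)


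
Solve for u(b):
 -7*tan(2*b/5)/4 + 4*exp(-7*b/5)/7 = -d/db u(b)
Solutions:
 u(b) = C1 + 35*log(tan(2*b/5)^2 + 1)/16 + 20*exp(-7*b/5)/49


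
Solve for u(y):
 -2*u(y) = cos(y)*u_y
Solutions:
 u(y) = C1*(sin(y) - 1)/(sin(y) + 1)


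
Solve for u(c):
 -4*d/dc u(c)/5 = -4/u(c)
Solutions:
 u(c) = -sqrt(C1 + 10*c)
 u(c) = sqrt(C1 + 10*c)


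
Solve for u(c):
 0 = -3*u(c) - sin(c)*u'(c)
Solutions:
 u(c) = C1*(cos(c) + 1)^(3/2)/(cos(c) - 1)^(3/2)


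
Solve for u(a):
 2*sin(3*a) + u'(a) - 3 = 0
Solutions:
 u(a) = C1 + 3*a + 2*cos(3*a)/3


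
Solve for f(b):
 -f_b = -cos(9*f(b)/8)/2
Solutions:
 -b/2 - 4*log(sin(9*f(b)/8) - 1)/9 + 4*log(sin(9*f(b)/8) + 1)/9 = C1


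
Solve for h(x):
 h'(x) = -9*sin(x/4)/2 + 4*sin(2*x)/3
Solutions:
 h(x) = C1 + 18*cos(x/4) - 2*cos(2*x)/3


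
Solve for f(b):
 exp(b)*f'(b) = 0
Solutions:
 f(b) = C1


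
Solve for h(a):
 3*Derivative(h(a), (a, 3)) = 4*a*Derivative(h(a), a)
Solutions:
 h(a) = C1 + Integral(C2*airyai(6^(2/3)*a/3) + C3*airybi(6^(2/3)*a/3), a)


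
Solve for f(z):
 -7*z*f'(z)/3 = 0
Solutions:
 f(z) = C1


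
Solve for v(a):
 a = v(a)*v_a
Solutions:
 v(a) = -sqrt(C1 + a^2)
 v(a) = sqrt(C1 + a^2)


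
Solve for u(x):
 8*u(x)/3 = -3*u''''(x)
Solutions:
 u(x) = (C1*sin(2^(1/4)*sqrt(3)*x/3) + C2*cos(2^(1/4)*sqrt(3)*x/3))*exp(-2^(1/4)*sqrt(3)*x/3) + (C3*sin(2^(1/4)*sqrt(3)*x/3) + C4*cos(2^(1/4)*sqrt(3)*x/3))*exp(2^(1/4)*sqrt(3)*x/3)


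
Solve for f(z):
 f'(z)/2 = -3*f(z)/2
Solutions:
 f(z) = C1*exp(-3*z)


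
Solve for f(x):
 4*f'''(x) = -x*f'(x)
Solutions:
 f(x) = C1 + Integral(C2*airyai(-2^(1/3)*x/2) + C3*airybi(-2^(1/3)*x/2), x)


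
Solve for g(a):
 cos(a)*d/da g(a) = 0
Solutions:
 g(a) = C1


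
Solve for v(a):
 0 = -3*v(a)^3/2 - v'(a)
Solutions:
 v(a) = -sqrt(-1/(C1 - 3*a))
 v(a) = sqrt(-1/(C1 - 3*a))


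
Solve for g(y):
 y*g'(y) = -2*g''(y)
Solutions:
 g(y) = C1 + C2*erf(y/2)


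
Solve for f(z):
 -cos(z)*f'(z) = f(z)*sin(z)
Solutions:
 f(z) = C1*cos(z)


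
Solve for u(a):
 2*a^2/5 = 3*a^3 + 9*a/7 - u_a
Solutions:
 u(a) = C1 + 3*a^4/4 - 2*a^3/15 + 9*a^2/14


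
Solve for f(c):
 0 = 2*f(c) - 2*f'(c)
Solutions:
 f(c) = C1*exp(c)


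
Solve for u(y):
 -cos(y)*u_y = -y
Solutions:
 u(y) = C1 + Integral(y/cos(y), y)


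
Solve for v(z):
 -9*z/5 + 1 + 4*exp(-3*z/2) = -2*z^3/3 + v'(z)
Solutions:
 v(z) = C1 + z^4/6 - 9*z^2/10 + z - 8*exp(-3*z/2)/3


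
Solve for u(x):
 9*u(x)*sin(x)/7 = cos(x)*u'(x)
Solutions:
 u(x) = C1/cos(x)^(9/7)


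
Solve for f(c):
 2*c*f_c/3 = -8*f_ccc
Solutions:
 f(c) = C1 + Integral(C2*airyai(-18^(1/3)*c/6) + C3*airybi(-18^(1/3)*c/6), c)


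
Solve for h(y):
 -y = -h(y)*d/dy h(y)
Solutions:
 h(y) = -sqrt(C1 + y^2)
 h(y) = sqrt(C1 + y^2)


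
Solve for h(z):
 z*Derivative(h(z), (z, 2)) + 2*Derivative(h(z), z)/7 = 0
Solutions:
 h(z) = C1 + C2*z^(5/7)


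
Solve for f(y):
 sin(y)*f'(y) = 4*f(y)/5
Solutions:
 f(y) = C1*(cos(y) - 1)^(2/5)/(cos(y) + 1)^(2/5)


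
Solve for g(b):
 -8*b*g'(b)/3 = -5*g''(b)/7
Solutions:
 g(b) = C1 + C2*erfi(2*sqrt(105)*b/15)


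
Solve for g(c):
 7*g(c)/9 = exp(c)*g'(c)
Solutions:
 g(c) = C1*exp(-7*exp(-c)/9)


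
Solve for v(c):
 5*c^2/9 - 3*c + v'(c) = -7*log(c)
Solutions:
 v(c) = C1 - 5*c^3/27 + 3*c^2/2 - 7*c*log(c) + 7*c


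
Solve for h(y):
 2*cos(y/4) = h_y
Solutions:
 h(y) = C1 + 8*sin(y/4)


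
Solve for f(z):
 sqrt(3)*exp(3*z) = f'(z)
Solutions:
 f(z) = C1 + sqrt(3)*exp(3*z)/3


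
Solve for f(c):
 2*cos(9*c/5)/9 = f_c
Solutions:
 f(c) = C1 + 10*sin(9*c/5)/81


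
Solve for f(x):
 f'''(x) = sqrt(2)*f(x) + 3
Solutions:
 f(x) = C3*exp(2^(1/6)*x) + (C1*sin(2^(1/6)*sqrt(3)*x/2) + C2*cos(2^(1/6)*sqrt(3)*x/2))*exp(-2^(1/6)*x/2) - 3*sqrt(2)/2


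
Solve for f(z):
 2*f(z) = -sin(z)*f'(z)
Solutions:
 f(z) = C1*(cos(z) + 1)/(cos(z) - 1)


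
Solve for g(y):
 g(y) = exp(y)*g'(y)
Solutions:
 g(y) = C1*exp(-exp(-y))


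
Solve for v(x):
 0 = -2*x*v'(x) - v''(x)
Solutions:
 v(x) = C1 + C2*erf(x)


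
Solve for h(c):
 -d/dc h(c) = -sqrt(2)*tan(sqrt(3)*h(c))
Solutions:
 h(c) = sqrt(3)*(pi - asin(C1*exp(sqrt(6)*c)))/3
 h(c) = sqrt(3)*asin(C1*exp(sqrt(6)*c))/3


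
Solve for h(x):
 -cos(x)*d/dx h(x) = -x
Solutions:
 h(x) = C1 + Integral(x/cos(x), x)


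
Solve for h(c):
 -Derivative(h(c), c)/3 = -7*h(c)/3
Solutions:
 h(c) = C1*exp(7*c)


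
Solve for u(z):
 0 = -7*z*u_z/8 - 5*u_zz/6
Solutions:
 u(z) = C1 + C2*erf(sqrt(210)*z/20)


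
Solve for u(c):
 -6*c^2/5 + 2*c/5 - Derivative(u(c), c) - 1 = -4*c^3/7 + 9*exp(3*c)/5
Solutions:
 u(c) = C1 + c^4/7 - 2*c^3/5 + c^2/5 - c - 3*exp(3*c)/5


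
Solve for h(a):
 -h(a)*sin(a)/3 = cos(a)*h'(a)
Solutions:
 h(a) = C1*cos(a)^(1/3)


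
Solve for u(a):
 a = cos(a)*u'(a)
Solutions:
 u(a) = C1 + Integral(a/cos(a), a)


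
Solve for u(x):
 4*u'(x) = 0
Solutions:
 u(x) = C1


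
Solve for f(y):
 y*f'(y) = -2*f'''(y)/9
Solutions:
 f(y) = C1 + Integral(C2*airyai(-6^(2/3)*y/2) + C3*airybi(-6^(2/3)*y/2), y)


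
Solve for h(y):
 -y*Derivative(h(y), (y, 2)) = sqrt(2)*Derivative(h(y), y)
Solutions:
 h(y) = C1 + C2*y^(1 - sqrt(2))


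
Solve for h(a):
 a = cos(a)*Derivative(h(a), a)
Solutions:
 h(a) = C1 + Integral(a/cos(a), a)


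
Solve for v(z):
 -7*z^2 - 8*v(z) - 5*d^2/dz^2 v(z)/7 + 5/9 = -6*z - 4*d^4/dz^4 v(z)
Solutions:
 v(z) = C1*exp(-sqrt(14)*z*sqrt(5 + sqrt(6297))/28) + C2*exp(sqrt(14)*z*sqrt(5 + sqrt(6297))/28) + C3*sin(sqrt(14)*z*sqrt(-5 + sqrt(6297))/28) + C4*cos(sqrt(14)*z*sqrt(-5 + sqrt(6297))/28) - 7*z^2/8 + 3*z/4 + 65/288


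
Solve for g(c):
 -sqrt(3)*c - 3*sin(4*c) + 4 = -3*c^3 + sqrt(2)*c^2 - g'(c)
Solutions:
 g(c) = C1 - 3*c^4/4 + sqrt(2)*c^3/3 + sqrt(3)*c^2/2 - 4*c - 3*cos(4*c)/4


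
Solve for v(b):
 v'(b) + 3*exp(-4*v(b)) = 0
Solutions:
 v(b) = log(-I*(C1 - 12*b)^(1/4))
 v(b) = log(I*(C1 - 12*b)^(1/4))
 v(b) = log(-(C1 - 12*b)^(1/4))
 v(b) = log(C1 - 12*b)/4


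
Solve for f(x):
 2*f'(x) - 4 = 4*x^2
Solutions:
 f(x) = C1 + 2*x^3/3 + 2*x


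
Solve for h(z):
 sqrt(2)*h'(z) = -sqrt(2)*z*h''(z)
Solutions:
 h(z) = C1 + C2*log(z)


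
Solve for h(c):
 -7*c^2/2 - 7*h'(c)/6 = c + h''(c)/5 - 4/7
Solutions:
 h(c) = C1 + C2*exp(-35*c/6) - c^3 + 3*c^2/35 + 564*c/1225


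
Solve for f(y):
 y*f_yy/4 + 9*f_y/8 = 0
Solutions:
 f(y) = C1 + C2/y^(7/2)


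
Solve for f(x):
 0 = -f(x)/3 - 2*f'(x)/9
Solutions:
 f(x) = C1*exp(-3*x/2)


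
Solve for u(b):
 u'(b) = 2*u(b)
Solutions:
 u(b) = C1*exp(2*b)


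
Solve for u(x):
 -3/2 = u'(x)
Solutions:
 u(x) = C1 - 3*x/2


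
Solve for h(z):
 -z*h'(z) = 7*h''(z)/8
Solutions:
 h(z) = C1 + C2*erf(2*sqrt(7)*z/7)


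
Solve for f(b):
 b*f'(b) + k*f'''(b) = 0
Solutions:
 f(b) = C1 + Integral(C2*airyai(b*(-1/k)^(1/3)) + C3*airybi(b*(-1/k)^(1/3)), b)


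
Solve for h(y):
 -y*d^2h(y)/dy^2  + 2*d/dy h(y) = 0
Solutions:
 h(y) = C1 + C2*y^3


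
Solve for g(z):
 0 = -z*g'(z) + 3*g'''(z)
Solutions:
 g(z) = C1 + Integral(C2*airyai(3^(2/3)*z/3) + C3*airybi(3^(2/3)*z/3), z)


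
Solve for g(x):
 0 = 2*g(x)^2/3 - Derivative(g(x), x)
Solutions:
 g(x) = -3/(C1 + 2*x)


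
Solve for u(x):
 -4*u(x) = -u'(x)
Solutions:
 u(x) = C1*exp(4*x)


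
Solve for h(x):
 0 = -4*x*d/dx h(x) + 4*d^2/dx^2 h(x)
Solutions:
 h(x) = C1 + C2*erfi(sqrt(2)*x/2)


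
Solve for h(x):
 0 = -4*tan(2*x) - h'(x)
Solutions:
 h(x) = C1 + 2*log(cos(2*x))


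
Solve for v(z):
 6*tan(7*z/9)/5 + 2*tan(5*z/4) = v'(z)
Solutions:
 v(z) = C1 - 54*log(cos(7*z/9))/35 - 8*log(cos(5*z/4))/5


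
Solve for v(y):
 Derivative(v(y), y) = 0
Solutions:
 v(y) = C1


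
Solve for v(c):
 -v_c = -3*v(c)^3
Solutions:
 v(c) = -sqrt(2)*sqrt(-1/(C1 + 3*c))/2
 v(c) = sqrt(2)*sqrt(-1/(C1 + 3*c))/2


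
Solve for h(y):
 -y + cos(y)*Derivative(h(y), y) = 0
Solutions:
 h(y) = C1 + Integral(y/cos(y), y)


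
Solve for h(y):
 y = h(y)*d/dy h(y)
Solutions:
 h(y) = -sqrt(C1 + y^2)
 h(y) = sqrt(C1 + y^2)


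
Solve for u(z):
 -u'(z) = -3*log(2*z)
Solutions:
 u(z) = C1 + 3*z*log(z) - 3*z + z*log(8)


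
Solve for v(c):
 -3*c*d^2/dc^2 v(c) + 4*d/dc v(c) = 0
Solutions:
 v(c) = C1 + C2*c^(7/3)


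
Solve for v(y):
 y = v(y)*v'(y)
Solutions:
 v(y) = -sqrt(C1 + y^2)
 v(y) = sqrt(C1 + y^2)


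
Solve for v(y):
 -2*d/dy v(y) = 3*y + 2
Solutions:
 v(y) = C1 - 3*y^2/4 - y


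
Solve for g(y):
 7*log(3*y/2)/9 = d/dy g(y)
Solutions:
 g(y) = C1 + 7*y*log(y)/9 - 7*y/9 - 7*y*log(2)/9 + 7*y*log(3)/9


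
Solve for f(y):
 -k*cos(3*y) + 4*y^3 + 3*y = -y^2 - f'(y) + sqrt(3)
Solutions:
 f(y) = C1 + k*sin(3*y)/3 - y^4 - y^3/3 - 3*y^2/2 + sqrt(3)*y


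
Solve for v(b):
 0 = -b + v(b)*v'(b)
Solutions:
 v(b) = -sqrt(C1 + b^2)
 v(b) = sqrt(C1 + b^2)


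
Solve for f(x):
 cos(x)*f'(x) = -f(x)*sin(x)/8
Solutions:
 f(x) = C1*cos(x)^(1/8)


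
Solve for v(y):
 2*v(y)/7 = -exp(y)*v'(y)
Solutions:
 v(y) = C1*exp(2*exp(-y)/7)


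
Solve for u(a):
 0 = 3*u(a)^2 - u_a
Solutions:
 u(a) = -1/(C1 + 3*a)


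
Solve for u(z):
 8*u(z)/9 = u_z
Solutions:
 u(z) = C1*exp(8*z/9)


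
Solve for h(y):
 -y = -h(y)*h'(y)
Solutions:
 h(y) = -sqrt(C1 + y^2)
 h(y) = sqrt(C1 + y^2)


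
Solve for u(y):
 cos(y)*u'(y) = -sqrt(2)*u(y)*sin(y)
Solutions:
 u(y) = C1*cos(y)^(sqrt(2))


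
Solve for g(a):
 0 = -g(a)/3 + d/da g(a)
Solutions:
 g(a) = C1*exp(a/3)


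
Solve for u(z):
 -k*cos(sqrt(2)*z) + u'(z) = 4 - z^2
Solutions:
 u(z) = C1 + sqrt(2)*k*sin(sqrt(2)*z)/2 - z^3/3 + 4*z


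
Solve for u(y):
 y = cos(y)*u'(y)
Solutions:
 u(y) = C1 + Integral(y/cos(y), y)


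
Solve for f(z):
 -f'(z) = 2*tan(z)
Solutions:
 f(z) = C1 + 2*log(cos(z))


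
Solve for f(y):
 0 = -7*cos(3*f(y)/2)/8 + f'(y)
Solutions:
 -7*y/8 - log(sin(3*f(y)/2) - 1)/3 + log(sin(3*f(y)/2) + 1)/3 = C1


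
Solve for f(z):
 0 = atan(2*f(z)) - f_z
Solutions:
 Integral(1/atan(2*_y), (_y, f(z))) = C1 + z


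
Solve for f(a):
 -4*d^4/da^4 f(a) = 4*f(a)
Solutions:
 f(a) = (C1*sin(sqrt(2)*a/2) + C2*cos(sqrt(2)*a/2))*exp(-sqrt(2)*a/2) + (C3*sin(sqrt(2)*a/2) + C4*cos(sqrt(2)*a/2))*exp(sqrt(2)*a/2)


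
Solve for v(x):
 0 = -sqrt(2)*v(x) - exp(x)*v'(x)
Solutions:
 v(x) = C1*exp(sqrt(2)*exp(-x))


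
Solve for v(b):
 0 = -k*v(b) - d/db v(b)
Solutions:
 v(b) = C1*exp(-b*k)


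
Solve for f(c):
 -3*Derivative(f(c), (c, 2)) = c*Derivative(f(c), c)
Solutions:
 f(c) = C1 + C2*erf(sqrt(6)*c/6)


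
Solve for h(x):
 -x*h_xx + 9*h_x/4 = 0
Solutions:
 h(x) = C1 + C2*x^(13/4)


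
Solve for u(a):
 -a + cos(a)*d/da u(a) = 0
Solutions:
 u(a) = C1 + Integral(a/cos(a), a)


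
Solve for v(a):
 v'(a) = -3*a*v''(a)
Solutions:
 v(a) = C1 + C2*a^(2/3)


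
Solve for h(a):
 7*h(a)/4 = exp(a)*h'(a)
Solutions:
 h(a) = C1*exp(-7*exp(-a)/4)


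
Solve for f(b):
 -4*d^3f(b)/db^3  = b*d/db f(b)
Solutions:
 f(b) = C1 + Integral(C2*airyai(-2^(1/3)*b/2) + C3*airybi(-2^(1/3)*b/2), b)


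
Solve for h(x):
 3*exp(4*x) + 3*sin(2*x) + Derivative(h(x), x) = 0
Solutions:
 h(x) = C1 - 3*exp(4*x)/4 + 3*cos(2*x)/2


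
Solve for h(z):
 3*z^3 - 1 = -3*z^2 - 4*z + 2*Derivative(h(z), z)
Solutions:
 h(z) = C1 + 3*z^4/8 + z^3/2 + z^2 - z/2


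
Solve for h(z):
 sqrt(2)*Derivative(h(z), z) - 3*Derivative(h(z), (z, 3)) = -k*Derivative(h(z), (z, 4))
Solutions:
 h(z) = C1 + C2*exp(z*(-(sqrt(((sqrt(2) - 2/k^2)^2 - 4/k^4)/k^2)/2 + sqrt(2)/(2*k) - 1/k^3)^(1/3) + 1/k - 1/(k^2*(sqrt(((sqrt(2) - 2/k^2)^2 - 4/k^4)/k^2)/2 + sqrt(2)/(2*k) - 1/k^3)^(1/3)))) + C3*exp(z*((sqrt(((sqrt(2) - 2/k^2)^2 - 4/k^4)/k^2)/2 + sqrt(2)/(2*k) - 1/k^3)^(1/3)/2 - sqrt(3)*I*(sqrt(((sqrt(2) - 2/k^2)^2 - 4/k^4)/k^2)/2 + sqrt(2)/(2*k) - 1/k^3)^(1/3)/2 + 1/k - 2/(k^2*(-1 + sqrt(3)*I)*(sqrt(((sqrt(2) - 2/k^2)^2 - 4/k^4)/k^2)/2 + sqrt(2)/(2*k) - 1/k^3)^(1/3)))) + C4*exp(z*((sqrt(((sqrt(2) - 2/k^2)^2 - 4/k^4)/k^2)/2 + sqrt(2)/(2*k) - 1/k^3)^(1/3)/2 + sqrt(3)*I*(sqrt(((sqrt(2) - 2/k^2)^2 - 4/k^4)/k^2)/2 + sqrt(2)/(2*k) - 1/k^3)^(1/3)/2 + 1/k + 2/(k^2*(1 + sqrt(3)*I)*(sqrt(((sqrt(2) - 2/k^2)^2 - 4/k^4)/k^2)/2 + sqrt(2)/(2*k) - 1/k^3)^(1/3))))


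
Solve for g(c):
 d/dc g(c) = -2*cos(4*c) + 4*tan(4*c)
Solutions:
 g(c) = C1 - log(cos(4*c)) - sin(4*c)/2


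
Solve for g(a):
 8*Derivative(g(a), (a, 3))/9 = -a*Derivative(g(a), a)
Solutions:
 g(a) = C1 + Integral(C2*airyai(-3^(2/3)*a/2) + C3*airybi(-3^(2/3)*a/2), a)


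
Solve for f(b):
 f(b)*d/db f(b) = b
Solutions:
 f(b) = -sqrt(C1 + b^2)
 f(b) = sqrt(C1 + b^2)


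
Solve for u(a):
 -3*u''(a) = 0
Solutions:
 u(a) = C1 + C2*a


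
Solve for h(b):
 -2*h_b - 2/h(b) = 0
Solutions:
 h(b) = -sqrt(C1 - 2*b)
 h(b) = sqrt(C1 - 2*b)


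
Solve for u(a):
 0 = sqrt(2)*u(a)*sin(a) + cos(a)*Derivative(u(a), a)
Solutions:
 u(a) = C1*cos(a)^(sqrt(2))


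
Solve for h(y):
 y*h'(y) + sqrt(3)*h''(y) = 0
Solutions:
 h(y) = C1 + C2*erf(sqrt(2)*3^(3/4)*y/6)


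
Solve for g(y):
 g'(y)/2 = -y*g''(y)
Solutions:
 g(y) = C1 + C2*sqrt(y)


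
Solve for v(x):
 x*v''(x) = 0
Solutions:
 v(x) = C1 + C2*x


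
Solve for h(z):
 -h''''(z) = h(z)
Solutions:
 h(z) = (C1*sin(sqrt(2)*z/2) + C2*cos(sqrt(2)*z/2))*exp(-sqrt(2)*z/2) + (C3*sin(sqrt(2)*z/2) + C4*cos(sqrt(2)*z/2))*exp(sqrt(2)*z/2)


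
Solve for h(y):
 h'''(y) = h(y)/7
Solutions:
 h(y) = C3*exp(7^(2/3)*y/7) + (C1*sin(sqrt(3)*7^(2/3)*y/14) + C2*cos(sqrt(3)*7^(2/3)*y/14))*exp(-7^(2/3)*y/14)


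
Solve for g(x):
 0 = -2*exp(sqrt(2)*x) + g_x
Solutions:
 g(x) = C1 + sqrt(2)*exp(sqrt(2)*x)


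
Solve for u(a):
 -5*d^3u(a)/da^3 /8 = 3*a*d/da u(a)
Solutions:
 u(a) = C1 + Integral(C2*airyai(-2*3^(1/3)*5^(2/3)*a/5) + C3*airybi(-2*3^(1/3)*5^(2/3)*a/5), a)


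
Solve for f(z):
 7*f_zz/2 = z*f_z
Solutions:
 f(z) = C1 + C2*erfi(sqrt(7)*z/7)


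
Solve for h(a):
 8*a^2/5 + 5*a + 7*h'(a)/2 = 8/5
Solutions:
 h(a) = C1 - 16*a^3/105 - 5*a^2/7 + 16*a/35


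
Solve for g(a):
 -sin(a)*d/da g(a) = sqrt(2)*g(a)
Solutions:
 g(a) = C1*(cos(a) + 1)^(sqrt(2)/2)/(cos(a) - 1)^(sqrt(2)/2)


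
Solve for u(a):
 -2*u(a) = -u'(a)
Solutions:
 u(a) = C1*exp(2*a)


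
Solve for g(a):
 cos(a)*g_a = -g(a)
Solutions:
 g(a) = C1*sqrt(sin(a) - 1)/sqrt(sin(a) + 1)


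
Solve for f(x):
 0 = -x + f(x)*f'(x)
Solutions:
 f(x) = -sqrt(C1 + x^2)
 f(x) = sqrt(C1 + x^2)


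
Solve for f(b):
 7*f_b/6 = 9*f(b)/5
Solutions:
 f(b) = C1*exp(54*b/35)


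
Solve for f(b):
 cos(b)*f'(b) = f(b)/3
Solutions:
 f(b) = C1*(sin(b) + 1)^(1/6)/(sin(b) - 1)^(1/6)


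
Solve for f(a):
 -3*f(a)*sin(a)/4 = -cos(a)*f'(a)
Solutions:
 f(a) = C1/cos(a)^(3/4)


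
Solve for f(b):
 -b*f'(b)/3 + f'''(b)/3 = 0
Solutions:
 f(b) = C1 + Integral(C2*airyai(b) + C3*airybi(b), b)


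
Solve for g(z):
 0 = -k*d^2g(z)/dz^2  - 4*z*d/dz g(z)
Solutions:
 g(z) = C1 + C2*sqrt(k)*erf(sqrt(2)*z*sqrt(1/k))


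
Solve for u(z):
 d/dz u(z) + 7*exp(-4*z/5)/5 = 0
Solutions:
 u(z) = C1 + 7*exp(-4*z/5)/4


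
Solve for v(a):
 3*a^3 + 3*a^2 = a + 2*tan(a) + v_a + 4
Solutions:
 v(a) = C1 + 3*a^4/4 + a^3 - a^2/2 - 4*a + 2*log(cos(a))


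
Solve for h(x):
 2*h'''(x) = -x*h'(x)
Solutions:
 h(x) = C1 + Integral(C2*airyai(-2^(2/3)*x/2) + C3*airybi(-2^(2/3)*x/2), x)


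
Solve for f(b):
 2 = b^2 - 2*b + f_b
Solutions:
 f(b) = C1 - b^3/3 + b^2 + 2*b


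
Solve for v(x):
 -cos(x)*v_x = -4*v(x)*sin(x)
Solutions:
 v(x) = C1/cos(x)^4


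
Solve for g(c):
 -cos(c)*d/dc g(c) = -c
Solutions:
 g(c) = C1 + Integral(c/cos(c), c)


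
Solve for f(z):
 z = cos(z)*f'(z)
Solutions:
 f(z) = C1 + Integral(z/cos(z), z)


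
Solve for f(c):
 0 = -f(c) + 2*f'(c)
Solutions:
 f(c) = C1*exp(c/2)


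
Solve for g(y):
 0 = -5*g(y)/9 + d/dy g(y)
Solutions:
 g(y) = C1*exp(5*y/9)


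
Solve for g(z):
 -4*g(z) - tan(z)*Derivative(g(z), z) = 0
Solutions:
 g(z) = C1/sin(z)^4


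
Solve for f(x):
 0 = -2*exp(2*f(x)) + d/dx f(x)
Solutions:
 f(x) = log(-sqrt(-1/(C1 + 2*x))) - log(2)/2
 f(x) = log(-1/(C1 + 2*x))/2 - log(2)/2


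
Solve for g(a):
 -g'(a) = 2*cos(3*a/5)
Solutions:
 g(a) = C1 - 10*sin(3*a/5)/3


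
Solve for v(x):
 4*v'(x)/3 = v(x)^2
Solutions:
 v(x) = -4/(C1 + 3*x)


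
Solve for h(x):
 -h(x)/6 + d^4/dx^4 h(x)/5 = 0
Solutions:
 h(x) = C1*exp(-5^(1/4)*6^(3/4)*x/6) + C2*exp(5^(1/4)*6^(3/4)*x/6) + C3*sin(5^(1/4)*6^(3/4)*x/6) + C4*cos(5^(1/4)*6^(3/4)*x/6)


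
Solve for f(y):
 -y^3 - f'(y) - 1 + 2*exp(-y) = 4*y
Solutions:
 f(y) = C1 - y^4/4 - 2*y^2 - y - 2*exp(-y)


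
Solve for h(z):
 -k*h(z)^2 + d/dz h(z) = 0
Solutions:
 h(z) = -1/(C1 + k*z)


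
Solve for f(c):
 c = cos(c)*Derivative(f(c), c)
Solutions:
 f(c) = C1 + Integral(c/cos(c), c)


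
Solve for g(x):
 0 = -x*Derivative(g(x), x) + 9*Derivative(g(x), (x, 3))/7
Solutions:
 g(x) = C1 + Integral(C2*airyai(21^(1/3)*x/3) + C3*airybi(21^(1/3)*x/3), x)


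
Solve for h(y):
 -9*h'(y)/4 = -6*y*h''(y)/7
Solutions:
 h(y) = C1 + C2*y^(29/8)


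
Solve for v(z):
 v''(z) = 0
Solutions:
 v(z) = C1 + C2*z


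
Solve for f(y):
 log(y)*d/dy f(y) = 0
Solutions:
 f(y) = C1


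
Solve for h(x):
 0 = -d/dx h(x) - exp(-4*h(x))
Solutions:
 h(x) = log(-I*(C1 - 4*x)^(1/4))
 h(x) = log(I*(C1 - 4*x)^(1/4))
 h(x) = log(-(C1 - 4*x)^(1/4))
 h(x) = log(C1 - 4*x)/4


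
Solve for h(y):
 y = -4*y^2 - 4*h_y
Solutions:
 h(y) = C1 - y^3/3 - y^2/8


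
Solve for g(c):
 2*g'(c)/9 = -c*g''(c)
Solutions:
 g(c) = C1 + C2*c^(7/9)


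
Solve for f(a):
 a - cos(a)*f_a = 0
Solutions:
 f(a) = C1 + Integral(a/cos(a), a)


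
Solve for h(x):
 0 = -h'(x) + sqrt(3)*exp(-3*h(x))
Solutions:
 h(x) = log(C1 + 3*sqrt(3)*x)/3
 h(x) = log((-3^(1/3) - 3^(5/6)*I)*(C1 + sqrt(3)*x)^(1/3)/2)
 h(x) = log((-3^(1/3) + 3^(5/6)*I)*(C1 + sqrt(3)*x)^(1/3)/2)


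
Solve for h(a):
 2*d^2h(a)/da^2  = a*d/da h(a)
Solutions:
 h(a) = C1 + C2*erfi(a/2)


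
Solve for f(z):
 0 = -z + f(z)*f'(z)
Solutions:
 f(z) = -sqrt(C1 + z^2)
 f(z) = sqrt(C1 + z^2)


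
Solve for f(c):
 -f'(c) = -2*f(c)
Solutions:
 f(c) = C1*exp(2*c)


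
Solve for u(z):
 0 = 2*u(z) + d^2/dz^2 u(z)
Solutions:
 u(z) = C1*sin(sqrt(2)*z) + C2*cos(sqrt(2)*z)


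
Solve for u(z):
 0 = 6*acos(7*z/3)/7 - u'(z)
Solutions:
 u(z) = C1 + 6*z*acos(7*z/3)/7 - 6*sqrt(9 - 49*z^2)/49


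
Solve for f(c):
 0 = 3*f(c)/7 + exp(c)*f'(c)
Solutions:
 f(c) = C1*exp(3*exp(-c)/7)


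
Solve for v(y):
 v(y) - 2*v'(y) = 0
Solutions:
 v(y) = C1*exp(y/2)


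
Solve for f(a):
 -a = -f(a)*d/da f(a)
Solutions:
 f(a) = -sqrt(C1 + a^2)
 f(a) = sqrt(C1 + a^2)


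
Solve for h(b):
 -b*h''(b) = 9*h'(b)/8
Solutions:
 h(b) = C1 + C2/b^(1/8)


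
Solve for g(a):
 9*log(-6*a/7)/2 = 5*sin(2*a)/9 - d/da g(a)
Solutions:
 g(a) = C1 - 9*a*log(-a)/2 - 5*a*log(6) + a*log(42)/2 + 9*a/2 + 4*a*log(7) - 5*cos(2*a)/18


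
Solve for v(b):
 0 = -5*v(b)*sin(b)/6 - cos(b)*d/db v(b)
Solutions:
 v(b) = C1*cos(b)^(5/6)


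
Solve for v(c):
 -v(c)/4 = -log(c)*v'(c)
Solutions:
 v(c) = C1*exp(li(c)/4)


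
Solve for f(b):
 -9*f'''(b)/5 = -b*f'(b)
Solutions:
 f(b) = C1 + Integral(C2*airyai(15^(1/3)*b/3) + C3*airybi(15^(1/3)*b/3), b)


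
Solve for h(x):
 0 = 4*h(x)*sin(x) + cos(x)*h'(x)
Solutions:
 h(x) = C1*cos(x)^4


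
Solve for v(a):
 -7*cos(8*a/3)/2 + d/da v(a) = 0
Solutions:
 v(a) = C1 + 21*sin(8*a/3)/16


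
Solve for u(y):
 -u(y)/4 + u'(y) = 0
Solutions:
 u(y) = C1*exp(y/4)


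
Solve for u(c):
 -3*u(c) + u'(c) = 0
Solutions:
 u(c) = C1*exp(3*c)


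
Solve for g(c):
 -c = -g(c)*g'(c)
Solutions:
 g(c) = -sqrt(C1 + c^2)
 g(c) = sqrt(C1 + c^2)


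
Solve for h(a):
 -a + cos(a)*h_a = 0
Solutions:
 h(a) = C1 + Integral(a/cos(a), a)


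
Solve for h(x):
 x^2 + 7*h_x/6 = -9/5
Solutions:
 h(x) = C1 - 2*x^3/7 - 54*x/35


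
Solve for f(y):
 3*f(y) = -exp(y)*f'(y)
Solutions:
 f(y) = C1*exp(3*exp(-y))


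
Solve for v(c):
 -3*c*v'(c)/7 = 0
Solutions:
 v(c) = C1


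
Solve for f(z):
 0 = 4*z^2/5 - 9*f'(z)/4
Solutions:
 f(z) = C1 + 16*z^3/135


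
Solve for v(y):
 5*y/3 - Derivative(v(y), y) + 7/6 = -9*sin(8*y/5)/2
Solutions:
 v(y) = C1 + 5*y^2/6 + 7*y/6 - 45*cos(8*y/5)/16


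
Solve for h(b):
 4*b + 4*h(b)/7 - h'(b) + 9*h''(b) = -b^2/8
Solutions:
 h(b) = -7*b^2/32 - 497*b/64 + (C1*sin(sqrt(959)*b/126) + C2*cos(sqrt(959)*b/126))*exp(b/18) - 1715/256


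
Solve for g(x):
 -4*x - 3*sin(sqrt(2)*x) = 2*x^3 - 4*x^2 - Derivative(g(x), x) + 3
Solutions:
 g(x) = C1 + x^4/2 - 4*x^3/3 + 2*x^2 + 3*x - 3*sqrt(2)*cos(sqrt(2)*x)/2


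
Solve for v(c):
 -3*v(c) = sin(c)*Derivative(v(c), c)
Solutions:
 v(c) = C1*(cos(c) + 1)^(3/2)/(cos(c) - 1)^(3/2)


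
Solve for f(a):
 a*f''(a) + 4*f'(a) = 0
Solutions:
 f(a) = C1 + C2/a^3


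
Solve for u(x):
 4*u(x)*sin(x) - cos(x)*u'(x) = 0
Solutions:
 u(x) = C1/cos(x)^4


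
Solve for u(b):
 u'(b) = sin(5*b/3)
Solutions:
 u(b) = C1 - 3*cos(5*b/3)/5


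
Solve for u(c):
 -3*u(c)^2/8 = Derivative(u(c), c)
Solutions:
 u(c) = 8/(C1 + 3*c)


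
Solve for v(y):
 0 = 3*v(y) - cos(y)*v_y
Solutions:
 v(y) = C1*(sin(y) + 1)^(3/2)/(sin(y) - 1)^(3/2)


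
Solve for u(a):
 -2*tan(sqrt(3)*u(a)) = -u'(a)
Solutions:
 u(a) = sqrt(3)*(pi - asin(C1*exp(2*sqrt(3)*a)))/3
 u(a) = sqrt(3)*asin(C1*exp(2*sqrt(3)*a))/3


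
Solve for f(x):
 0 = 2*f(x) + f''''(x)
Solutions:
 f(x) = (C1*sin(2^(3/4)*x/2) + C2*cos(2^(3/4)*x/2))*exp(-2^(3/4)*x/2) + (C3*sin(2^(3/4)*x/2) + C4*cos(2^(3/4)*x/2))*exp(2^(3/4)*x/2)


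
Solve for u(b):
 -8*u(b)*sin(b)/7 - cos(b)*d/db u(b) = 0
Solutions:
 u(b) = C1*cos(b)^(8/7)


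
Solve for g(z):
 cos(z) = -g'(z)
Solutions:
 g(z) = C1 - sin(z)


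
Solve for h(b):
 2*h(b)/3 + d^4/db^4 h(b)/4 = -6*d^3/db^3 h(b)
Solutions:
 h(b) = C1*exp(b*(-6 + sqrt(2^(2/3)/(9*(sqrt(26242)/27 + 6)^(1/3)) + 2^(1/3)*(sqrt(26242)/27 + 6)^(1/3) + 36)))*sin(b*sqrt(-288 + 16/(9*(16*sqrt(26242)/27 + 96)^(1/3)) + 2*(16*sqrt(26242)/27 + 96)^(1/3) + 3456/sqrt(16/(9*(16*sqrt(26242)/27 + 96)^(1/3)) + 2*(16*sqrt(26242)/27 + 96)^(1/3) + 144))/2) + C2*exp(b*(-6 + sqrt(2^(2/3)/(9*(sqrt(26242)/27 + 6)^(1/3)) + 2^(1/3)*(sqrt(26242)/27 + 6)^(1/3) + 36)))*cos(b*sqrt(-288 + 16/(9*(16*sqrt(26242)/27 + 96)^(1/3)) + 2*(16*sqrt(26242)/27 + 96)^(1/3) + 3456/sqrt(16/(9*(16*sqrt(26242)/27 + 96)^(1/3)) + 2*(16*sqrt(26242)/27 + 96)^(1/3) + 144))/2) + C3*exp(-b*(6 + sqrt(2^(2/3)/(9*(sqrt(26242)/27 + 6)^(1/3)) + 2^(1/3)*(sqrt(26242)/27 + 6)^(1/3) + 36) + sqrt(-2^(1/3)*(sqrt(26242)/27 + 6)^(1/3) - 2^(2/3)/(9*(sqrt(26242)/27 + 6)^(1/3)) + 432/sqrt(2^(2/3)/(9*(sqrt(26242)/27 + 6)^(1/3)) + 2^(1/3)*(sqrt(26242)/27 + 6)^(1/3) + 36) + 72))) + C4*exp(b*(-sqrt(2^(2/3)/(9*(sqrt(26242)/27 + 6)^(1/3)) + 2^(1/3)*(sqrt(26242)/27 + 6)^(1/3) + 36) - 6 + sqrt(-2^(1/3)*(sqrt(26242)/27 + 6)^(1/3) - 2^(2/3)/(9*(sqrt(26242)/27 + 6)^(1/3)) + 432/sqrt(2^(2/3)/(9*(sqrt(26242)/27 + 6)^(1/3)) + 2^(1/3)*(sqrt(26242)/27 + 6)^(1/3) + 36) + 72)))


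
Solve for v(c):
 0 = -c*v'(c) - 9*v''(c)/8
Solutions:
 v(c) = C1 + C2*erf(2*c/3)


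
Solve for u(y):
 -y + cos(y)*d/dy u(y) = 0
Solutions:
 u(y) = C1 + Integral(y/cos(y), y)


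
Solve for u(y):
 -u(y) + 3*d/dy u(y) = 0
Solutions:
 u(y) = C1*exp(y/3)


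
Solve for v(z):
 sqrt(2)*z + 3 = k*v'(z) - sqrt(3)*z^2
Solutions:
 v(z) = C1 + sqrt(3)*z^3/(3*k) + sqrt(2)*z^2/(2*k) + 3*z/k


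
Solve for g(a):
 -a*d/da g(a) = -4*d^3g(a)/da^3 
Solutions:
 g(a) = C1 + Integral(C2*airyai(2^(1/3)*a/2) + C3*airybi(2^(1/3)*a/2), a)


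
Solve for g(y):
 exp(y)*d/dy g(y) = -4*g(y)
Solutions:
 g(y) = C1*exp(4*exp(-y))


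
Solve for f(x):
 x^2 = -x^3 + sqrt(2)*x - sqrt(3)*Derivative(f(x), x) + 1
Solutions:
 f(x) = C1 - sqrt(3)*x^4/12 - sqrt(3)*x^3/9 + sqrt(6)*x^2/6 + sqrt(3)*x/3


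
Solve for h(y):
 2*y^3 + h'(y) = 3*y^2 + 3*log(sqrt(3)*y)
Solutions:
 h(y) = C1 - y^4/2 + y^3 + 3*y*log(y) - 3*y + 3*y*log(3)/2


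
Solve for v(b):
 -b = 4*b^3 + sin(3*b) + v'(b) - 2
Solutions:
 v(b) = C1 - b^4 - b^2/2 + 2*b + cos(3*b)/3


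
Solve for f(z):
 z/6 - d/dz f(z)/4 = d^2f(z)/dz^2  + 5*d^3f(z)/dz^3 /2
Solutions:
 f(z) = C1 + z^2/3 - 8*z/3 + (C2*sin(sqrt(6)*z/10) + C3*cos(sqrt(6)*z/10))*exp(-z/5)


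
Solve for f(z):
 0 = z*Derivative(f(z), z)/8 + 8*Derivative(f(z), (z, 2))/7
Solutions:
 f(z) = C1 + C2*erf(sqrt(14)*z/16)


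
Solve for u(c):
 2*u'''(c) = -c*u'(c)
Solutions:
 u(c) = C1 + Integral(C2*airyai(-2^(2/3)*c/2) + C3*airybi(-2^(2/3)*c/2), c)


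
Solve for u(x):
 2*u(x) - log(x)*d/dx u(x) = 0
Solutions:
 u(x) = C1*exp(2*li(x))


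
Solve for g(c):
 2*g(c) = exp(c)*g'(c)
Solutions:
 g(c) = C1*exp(-2*exp(-c))


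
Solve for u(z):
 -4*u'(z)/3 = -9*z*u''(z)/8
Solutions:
 u(z) = C1 + C2*z^(59/27)


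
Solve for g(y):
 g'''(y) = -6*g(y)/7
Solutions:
 g(y) = C3*exp(-6^(1/3)*7^(2/3)*y/7) + (C1*sin(2^(1/3)*3^(5/6)*7^(2/3)*y/14) + C2*cos(2^(1/3)*3^(5/6)*7^(2/3)*y/14))*exp(6^(1/3)*7^(2/3)*y/14)


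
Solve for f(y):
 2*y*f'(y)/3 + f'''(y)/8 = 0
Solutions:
 f(y) = C1 + Integral(C2*airyai(-2*2^(1/3)*3^(2/3)*y/3) + C3*airybi(-2*2^(1/3)*3^(2/3)*y/3), y)


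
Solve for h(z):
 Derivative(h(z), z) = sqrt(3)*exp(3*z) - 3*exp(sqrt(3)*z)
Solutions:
 h(z) = C1 + sqrt(3)*exp(3*z)/3 - sqrt(3)*exp(sqrt(3)*z)


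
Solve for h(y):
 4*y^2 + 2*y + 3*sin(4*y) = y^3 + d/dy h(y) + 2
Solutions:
 h(y) = C1 - y^4/4 + 4*y^3/3 + y^2 - 2*y - 3*cos(4*y)/4


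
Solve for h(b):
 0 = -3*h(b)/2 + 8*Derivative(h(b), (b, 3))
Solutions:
 h(b) = C3*exp(2^(2/3)*3^(1/3)*b/4) + (C1*sin(2^(2/3)*3^(5/6)*b/8) + C2*cos(2^(2/3)*3^(5/6)*b/8))*exp(-2^(2/3)*3^(1/3)*b/8)


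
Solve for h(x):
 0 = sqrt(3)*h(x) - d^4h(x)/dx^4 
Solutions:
 h(x) = C1*exp(-3^(1/8)*x) + C2*exp(3^(1/8)*x) + C3*sin(3^(1/8)*x) + C4*cos(3^(1/8)*x)


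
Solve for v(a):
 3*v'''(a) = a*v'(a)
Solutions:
 v(a) = C1 + Integral(C2*airyai(3^(2/3)*a/3) + C3*airybi(3^(2/3)*a/3), a)


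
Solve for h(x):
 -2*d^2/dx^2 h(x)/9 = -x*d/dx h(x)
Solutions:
 h(x) = C1 + C2*erfi(3*x/2)


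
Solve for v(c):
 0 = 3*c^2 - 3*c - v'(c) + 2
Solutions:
 v(c) = C1 + c^3 - 3*c^2/2 + 2*c
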